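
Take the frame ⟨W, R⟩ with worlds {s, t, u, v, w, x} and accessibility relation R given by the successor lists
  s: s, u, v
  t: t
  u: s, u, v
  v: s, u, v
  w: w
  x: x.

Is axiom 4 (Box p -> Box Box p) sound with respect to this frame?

Yes

By correspondence theory, 4 is valid on a frame iff R is transitive.
Transitive: yes — every two-step R-path is closed by a direct edge.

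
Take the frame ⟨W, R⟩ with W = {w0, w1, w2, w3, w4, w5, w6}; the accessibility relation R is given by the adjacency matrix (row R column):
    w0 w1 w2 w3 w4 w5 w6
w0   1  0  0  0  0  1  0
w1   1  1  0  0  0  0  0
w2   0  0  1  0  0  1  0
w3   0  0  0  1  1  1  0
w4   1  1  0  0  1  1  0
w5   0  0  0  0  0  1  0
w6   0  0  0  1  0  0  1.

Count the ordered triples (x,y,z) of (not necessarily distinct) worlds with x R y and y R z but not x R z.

Enumerating: (w1,w0,w5), (w3,w4,w0), (w3,w4,w1), (w6,w3,w4), (w6,w3,w5).

5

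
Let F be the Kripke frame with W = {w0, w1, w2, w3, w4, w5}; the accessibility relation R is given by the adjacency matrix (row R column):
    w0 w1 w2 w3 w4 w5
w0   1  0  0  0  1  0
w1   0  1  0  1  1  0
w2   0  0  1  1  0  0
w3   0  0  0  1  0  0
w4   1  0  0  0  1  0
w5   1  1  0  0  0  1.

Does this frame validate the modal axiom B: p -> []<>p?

No

Axiom B corresponds to the accessibility relation being symmetric.
Symmetric: no — w1 R w3 but not w3 R w1.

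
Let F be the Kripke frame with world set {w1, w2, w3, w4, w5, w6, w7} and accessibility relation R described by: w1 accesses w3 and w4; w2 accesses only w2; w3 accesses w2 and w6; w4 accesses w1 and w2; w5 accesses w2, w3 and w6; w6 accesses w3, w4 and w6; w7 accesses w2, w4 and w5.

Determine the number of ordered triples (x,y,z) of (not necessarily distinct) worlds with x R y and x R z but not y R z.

24

Enumerating: (w1,w3,w3), (w1,w3,w4), (w1,w4,w3), (w1,w4,w4), (w3,w2,w6), (w3,w6,w2), (w4,w1,w1), (w4,w1,w2), (w4,w2,w1), (w5,w2,w3), (w5,w2,w6), (w5,w3,w3), … and 12 more.
Total: 24.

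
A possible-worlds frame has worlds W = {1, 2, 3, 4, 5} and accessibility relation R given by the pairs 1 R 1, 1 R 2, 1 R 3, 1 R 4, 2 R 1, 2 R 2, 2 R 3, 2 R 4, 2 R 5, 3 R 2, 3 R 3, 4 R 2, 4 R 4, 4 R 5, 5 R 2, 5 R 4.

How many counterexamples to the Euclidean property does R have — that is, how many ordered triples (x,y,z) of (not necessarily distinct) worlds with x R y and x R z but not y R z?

Enumerating: (1,3,1), (1,3,4), (1,4,1), (1,4,3), (2,1,5), (2,3,1), (2,3,4), (2,3,5), (2,4,1), (2,4,3), (2,5,1), (2,5,3), (2,5,5), (4,5,5).

14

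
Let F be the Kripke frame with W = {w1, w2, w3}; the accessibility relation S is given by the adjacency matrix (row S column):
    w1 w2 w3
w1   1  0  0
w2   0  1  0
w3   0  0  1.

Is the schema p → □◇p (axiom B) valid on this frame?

By correspondence theory, B is valid on a frame iff S is symmetric.
Symmetric: yes — every pair in S has its reverse in S.

Yes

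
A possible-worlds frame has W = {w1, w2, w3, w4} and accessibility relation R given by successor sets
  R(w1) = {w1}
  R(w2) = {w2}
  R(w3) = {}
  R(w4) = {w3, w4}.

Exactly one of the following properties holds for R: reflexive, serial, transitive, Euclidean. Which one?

transitive

Reflexive: no — w3 is not related to itself.
Serial: no — w3 has no R-successor.
Transitive: yes — every two-step R-path is closed by a direct edge.
Euclidean: no — w4 R w3 and w4 R w3, but not w3 R w3.
Only transitive holds.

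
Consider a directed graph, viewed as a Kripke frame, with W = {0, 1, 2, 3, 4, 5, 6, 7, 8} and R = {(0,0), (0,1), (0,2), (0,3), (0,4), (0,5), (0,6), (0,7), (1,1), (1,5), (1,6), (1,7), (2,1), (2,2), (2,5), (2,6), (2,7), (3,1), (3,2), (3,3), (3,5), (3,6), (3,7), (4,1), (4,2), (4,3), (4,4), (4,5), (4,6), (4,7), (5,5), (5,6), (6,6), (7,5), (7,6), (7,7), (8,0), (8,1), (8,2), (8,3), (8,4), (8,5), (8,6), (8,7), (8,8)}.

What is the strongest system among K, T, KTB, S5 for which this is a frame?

Reflexive (axiom T): yes — every world is R-related to itself.
Symmetric (axiom B): no — 0 R 1 but not 1 R 0.
Euclidean (axiom 5): no — 0 R 1 and 0 R 2, but not 1 R 2.
So F validates K, T; KTB would additionally require R to be symmetric. The strongest is T.

T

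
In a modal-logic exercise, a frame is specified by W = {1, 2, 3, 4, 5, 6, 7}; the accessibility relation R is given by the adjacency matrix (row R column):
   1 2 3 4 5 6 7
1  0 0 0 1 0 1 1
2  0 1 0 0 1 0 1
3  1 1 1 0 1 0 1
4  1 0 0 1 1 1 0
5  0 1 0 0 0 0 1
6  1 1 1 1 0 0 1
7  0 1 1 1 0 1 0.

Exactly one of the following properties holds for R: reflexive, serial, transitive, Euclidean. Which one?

Reflexive: no — 1 is not related to itself.
Serial: yes — every world has a successor (e.g. 1 R 4).
Transitive: no — 1 R 4 and 4 R 5, but not 1 R 5.
Euclidean: no — 1 R 4 and 1 R 7, but not 4 R 7.
Only serial holds.

serial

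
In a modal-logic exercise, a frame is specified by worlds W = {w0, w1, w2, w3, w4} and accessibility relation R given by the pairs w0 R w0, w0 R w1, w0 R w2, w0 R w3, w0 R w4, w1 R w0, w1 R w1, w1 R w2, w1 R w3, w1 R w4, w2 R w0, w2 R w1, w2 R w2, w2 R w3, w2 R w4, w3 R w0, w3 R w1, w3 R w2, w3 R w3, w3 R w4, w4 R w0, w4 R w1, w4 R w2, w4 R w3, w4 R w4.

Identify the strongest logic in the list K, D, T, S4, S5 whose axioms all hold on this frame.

S5

Serial (axiom D): yes — every world has a successor (e.g. w0 R w0).
Reflexive (axiom T): yes — every world is R-related to itself.
Transitive (axiom 4): yes — every two-step R-path is closed by a direct edge.
Euclidean (axiom 5): yes — any two successors of a common world are R-related.
So F validates K, D, T, S4, S5. The strongest is S5.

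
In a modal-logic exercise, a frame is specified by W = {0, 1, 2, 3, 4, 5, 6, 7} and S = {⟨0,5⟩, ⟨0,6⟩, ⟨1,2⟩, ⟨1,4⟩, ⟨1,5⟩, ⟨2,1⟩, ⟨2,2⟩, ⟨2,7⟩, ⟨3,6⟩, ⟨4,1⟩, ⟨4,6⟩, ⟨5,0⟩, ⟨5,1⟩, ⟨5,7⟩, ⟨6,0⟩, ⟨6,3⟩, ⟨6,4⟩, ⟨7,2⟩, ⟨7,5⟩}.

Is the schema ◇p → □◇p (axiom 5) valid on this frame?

The schema 5 characterises exactly the Euclidean frames.
Euclidean: no — 0 S 5 and 0 S 6, but not 5 S 6.

No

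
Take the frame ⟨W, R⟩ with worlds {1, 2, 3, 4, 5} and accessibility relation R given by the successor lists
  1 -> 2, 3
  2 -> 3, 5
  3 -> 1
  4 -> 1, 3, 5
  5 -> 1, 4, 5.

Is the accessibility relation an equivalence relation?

No

Reflexive: no — 1 is not related to itself.
Symmetric: no — 1 R 2 but not 2 R 1.
Transitive: no — 1 R 2 and 2 R 5, but not 1 R 5.
So R is not an equivalence relation.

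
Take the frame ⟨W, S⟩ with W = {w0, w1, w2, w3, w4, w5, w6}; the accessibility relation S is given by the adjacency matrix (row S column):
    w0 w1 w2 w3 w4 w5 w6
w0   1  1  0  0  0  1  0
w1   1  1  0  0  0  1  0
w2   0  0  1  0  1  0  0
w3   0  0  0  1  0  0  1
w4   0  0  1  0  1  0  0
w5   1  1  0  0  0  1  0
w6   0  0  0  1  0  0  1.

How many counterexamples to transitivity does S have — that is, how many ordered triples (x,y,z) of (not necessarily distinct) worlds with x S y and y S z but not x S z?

0

S is transitive; there are no such tuples.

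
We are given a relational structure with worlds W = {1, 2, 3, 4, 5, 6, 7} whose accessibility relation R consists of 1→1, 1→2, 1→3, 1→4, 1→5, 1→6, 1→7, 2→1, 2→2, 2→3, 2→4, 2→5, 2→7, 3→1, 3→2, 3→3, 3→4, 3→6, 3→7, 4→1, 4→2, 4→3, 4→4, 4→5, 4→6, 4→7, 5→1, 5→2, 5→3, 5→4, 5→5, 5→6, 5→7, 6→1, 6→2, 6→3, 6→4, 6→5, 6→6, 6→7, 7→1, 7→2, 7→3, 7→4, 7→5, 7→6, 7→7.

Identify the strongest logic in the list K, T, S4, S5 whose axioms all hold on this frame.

T

Reflexive (axiom T): yes — every world is R-related to itself.
Transitive (axiom 4): no — 2 R 1 and 1 R 6, but not 2 R 6.
Euclidean (axiom 5): no — 1 R 2 and 1 R 6, but not 2 R 6.
So F validates K, T; S4 would additionally require R to be transitive. The strongest is T.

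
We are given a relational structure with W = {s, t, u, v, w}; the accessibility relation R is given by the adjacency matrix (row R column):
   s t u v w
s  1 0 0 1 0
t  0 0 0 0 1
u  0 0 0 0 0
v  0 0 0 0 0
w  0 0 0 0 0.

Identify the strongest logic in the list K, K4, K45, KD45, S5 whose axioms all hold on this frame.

K4

Transitive (axiom 4): yes — every two-step R-path is closed by a direct edge.
Euclidean (axiom 5): no — s R v and s R s, but not v R s.
Serial (axiom D): no — u has no R-successor.
Reflexive (axiom T): no — t is not related to itself.
So F validates K, K4; K45 would additionally require R to be Euclidean. The strongest is K4.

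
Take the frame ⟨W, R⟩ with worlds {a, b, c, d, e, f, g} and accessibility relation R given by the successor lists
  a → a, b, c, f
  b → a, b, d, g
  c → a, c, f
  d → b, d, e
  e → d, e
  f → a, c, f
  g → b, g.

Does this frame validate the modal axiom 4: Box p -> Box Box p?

The schema 4 characterises exactly the transitive frames.
Transitive: no — a R b and b R d, but not a R d.

No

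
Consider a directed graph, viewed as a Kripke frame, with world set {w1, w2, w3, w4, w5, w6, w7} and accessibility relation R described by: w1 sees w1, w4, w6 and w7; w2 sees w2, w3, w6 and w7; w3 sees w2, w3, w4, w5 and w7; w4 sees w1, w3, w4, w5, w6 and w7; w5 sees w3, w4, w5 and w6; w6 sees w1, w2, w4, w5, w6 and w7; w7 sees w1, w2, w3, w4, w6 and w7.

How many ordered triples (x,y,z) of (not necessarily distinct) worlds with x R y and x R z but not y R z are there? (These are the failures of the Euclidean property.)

36

Enumerating: (w2,w3,w6), (w2,w6,w3), (w3,w2,w4), (w3,w2,w5), (w3,w4,w2), (w3,w5,w2), (w3,w5,w7), (w3,w7,w5), (w4,w1,w3), (w4,w1,w5), (w4,w3,w1), (w4,w3,w6), … and 24 more.
Total: 36.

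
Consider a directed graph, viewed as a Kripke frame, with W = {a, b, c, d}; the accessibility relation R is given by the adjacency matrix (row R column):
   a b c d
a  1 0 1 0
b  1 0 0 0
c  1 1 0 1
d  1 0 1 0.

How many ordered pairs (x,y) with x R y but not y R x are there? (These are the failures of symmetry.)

Enumerating: (b,a), (c,b), (d,a).

3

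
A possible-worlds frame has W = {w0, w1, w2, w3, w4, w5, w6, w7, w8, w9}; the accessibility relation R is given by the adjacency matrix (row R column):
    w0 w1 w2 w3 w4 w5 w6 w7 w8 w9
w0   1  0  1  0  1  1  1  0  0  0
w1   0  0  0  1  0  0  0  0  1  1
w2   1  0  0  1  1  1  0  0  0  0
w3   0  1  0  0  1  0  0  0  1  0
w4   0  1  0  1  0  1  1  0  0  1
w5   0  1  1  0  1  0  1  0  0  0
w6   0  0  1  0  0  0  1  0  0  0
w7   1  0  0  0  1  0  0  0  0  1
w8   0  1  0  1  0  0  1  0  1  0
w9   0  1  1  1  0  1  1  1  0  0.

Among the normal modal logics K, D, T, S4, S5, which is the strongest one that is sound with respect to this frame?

D

Serial (axiom D): yes — every world has a successor (e.g. w0 R w0).
Reflexive (axiom T): no — w1 is not related to itself.
Transitive (axiom 4): no — w0 R w2 and w2 R w3, but not w0 R w3.
Euclidean (axiom 5): no — w0 R w2 and w0 R w6, but not w2 R w6.
So F validates K, D; T would additionally require R to be reflexive. The strongest is D.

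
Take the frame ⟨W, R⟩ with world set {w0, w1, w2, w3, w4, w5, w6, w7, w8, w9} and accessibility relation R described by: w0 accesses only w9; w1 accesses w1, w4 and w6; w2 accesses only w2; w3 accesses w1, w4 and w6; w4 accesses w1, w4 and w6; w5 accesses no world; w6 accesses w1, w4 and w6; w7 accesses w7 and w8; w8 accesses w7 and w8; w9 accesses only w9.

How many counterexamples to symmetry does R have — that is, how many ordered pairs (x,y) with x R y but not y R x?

4

Enumerating: (w0,w9), (w3,w1), (w3,w4), (w3,w6).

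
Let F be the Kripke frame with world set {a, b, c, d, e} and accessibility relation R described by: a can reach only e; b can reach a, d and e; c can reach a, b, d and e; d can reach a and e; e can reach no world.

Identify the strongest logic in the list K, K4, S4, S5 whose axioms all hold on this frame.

K4

Transitive (axiom 4): yes — every two-step R-path is closed by a direct edge.
Reflexive (axiom T): no — a is not related to itself.
Euclidean (axiom 5): no — b R a and b R d, but not a R d.
So F validates K, K4; S4 would additionally require R to be reflexive. The strongest is K4.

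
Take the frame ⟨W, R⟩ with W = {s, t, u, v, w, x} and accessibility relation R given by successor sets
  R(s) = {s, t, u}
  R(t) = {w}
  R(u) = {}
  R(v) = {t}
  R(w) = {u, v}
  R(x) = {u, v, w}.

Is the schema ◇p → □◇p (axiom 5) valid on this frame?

By correspondence theory, 5 is valid on a frame iff R is Euclidean.
Euclidean: no — s R t and s R u, but not t R u.

No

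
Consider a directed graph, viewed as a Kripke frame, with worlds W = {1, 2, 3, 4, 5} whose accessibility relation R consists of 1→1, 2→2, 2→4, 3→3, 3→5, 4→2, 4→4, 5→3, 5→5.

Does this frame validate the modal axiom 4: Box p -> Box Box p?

The schema 4 characterises exactly the transitive frames.
Transitive: yes — every two-step R-path is closed by a direct edge.

Yes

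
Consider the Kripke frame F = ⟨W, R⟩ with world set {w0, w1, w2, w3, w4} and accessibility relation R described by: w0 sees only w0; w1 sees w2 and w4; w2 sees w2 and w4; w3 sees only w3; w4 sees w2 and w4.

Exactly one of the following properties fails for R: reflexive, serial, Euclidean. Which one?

Reflexive: no — w1 is not related to itself.
Serial: yes — every world has a successor (e.g. w0 R w0).
Euclidean: yes — any two successors of a common world are R-related.
Only reflexive fails.

reflexive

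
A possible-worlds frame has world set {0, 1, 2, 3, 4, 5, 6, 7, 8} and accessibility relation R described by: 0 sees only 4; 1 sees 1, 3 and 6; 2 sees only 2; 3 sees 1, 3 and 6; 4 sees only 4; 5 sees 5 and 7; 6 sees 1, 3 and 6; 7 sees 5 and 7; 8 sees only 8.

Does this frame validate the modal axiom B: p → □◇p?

No

By correspondence theory, B is valid on a frame iff R is symmetric.
Symmetric: no — 0 R 4 but not 4 R 0.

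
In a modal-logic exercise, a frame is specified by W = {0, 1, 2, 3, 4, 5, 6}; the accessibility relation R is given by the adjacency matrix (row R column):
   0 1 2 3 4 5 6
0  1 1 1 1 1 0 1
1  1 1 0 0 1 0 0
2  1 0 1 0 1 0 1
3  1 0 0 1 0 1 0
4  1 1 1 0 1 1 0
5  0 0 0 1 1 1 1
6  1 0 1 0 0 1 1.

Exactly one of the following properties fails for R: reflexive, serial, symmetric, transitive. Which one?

Reflexive: yes — every world is R-related to itself.
Serial: yes — every world has a successor (e.g. 0 R 0).
Symmetric: yes — every pair in R has its reverse in R.
Transitive: no — 0 R 3 and 3 R 5, but not 0 R 5.
Only transitive fails.

transitive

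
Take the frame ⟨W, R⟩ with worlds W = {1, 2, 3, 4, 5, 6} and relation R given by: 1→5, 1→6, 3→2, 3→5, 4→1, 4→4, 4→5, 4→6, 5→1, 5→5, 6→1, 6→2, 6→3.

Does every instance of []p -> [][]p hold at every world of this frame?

Axiom 4 corresponds to the accessibility relation being transitive.
Transitive: no — 1 R 6 and 6 R 2, but not 1 R 2.

No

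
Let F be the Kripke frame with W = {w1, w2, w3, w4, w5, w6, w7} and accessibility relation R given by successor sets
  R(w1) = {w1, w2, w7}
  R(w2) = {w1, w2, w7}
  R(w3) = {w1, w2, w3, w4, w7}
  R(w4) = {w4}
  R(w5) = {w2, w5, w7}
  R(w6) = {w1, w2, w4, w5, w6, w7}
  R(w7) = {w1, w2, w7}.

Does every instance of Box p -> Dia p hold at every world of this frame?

The schema D characterises exactly the serial frames.
Serial: yes — every world has a successor (e.g. w1 R w1).

Yes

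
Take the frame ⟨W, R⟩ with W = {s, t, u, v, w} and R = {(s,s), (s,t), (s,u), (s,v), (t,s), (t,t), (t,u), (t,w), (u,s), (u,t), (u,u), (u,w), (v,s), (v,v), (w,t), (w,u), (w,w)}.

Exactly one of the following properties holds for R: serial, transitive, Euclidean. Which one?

serial

Serial: yes — every world has a successor (e.g. s R s).
Transitive: no — s R t and t R w, but not s R w.
Euclidean: no — s R t and s R v, but not t R v.
Only serial holds.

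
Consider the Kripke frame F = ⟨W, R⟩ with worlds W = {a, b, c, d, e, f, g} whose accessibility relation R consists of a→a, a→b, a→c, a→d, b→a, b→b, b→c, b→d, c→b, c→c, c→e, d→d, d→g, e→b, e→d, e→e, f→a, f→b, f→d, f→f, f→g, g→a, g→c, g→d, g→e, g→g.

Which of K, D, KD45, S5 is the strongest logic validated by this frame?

Serial (axiom D): yes — every world has a successor (e.g. a R a).
Euclidean (axiom 5): no — a R c and a R d, but not c R d.
Transitive (axiom 4): no — a R c and c R e, but not a R e.
Reflexive (axiom T): yes — every world is R-related to itself.
So F validates K, D; KD45 would additionally require R to be Euclidean and transitive. The strongest is D.

D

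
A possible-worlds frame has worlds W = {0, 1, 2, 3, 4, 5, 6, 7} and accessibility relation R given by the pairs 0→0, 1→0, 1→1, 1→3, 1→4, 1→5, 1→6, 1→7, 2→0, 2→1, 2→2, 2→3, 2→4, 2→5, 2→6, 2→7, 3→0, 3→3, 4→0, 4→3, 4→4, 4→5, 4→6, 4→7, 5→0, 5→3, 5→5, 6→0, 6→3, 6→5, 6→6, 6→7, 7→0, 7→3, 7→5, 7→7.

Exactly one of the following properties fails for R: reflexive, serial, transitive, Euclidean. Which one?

Euclidean

Reflexive: yes — every world is R-related to itself.
Serial: yes — every world has a successor (e.g. 0 R 0).
Transitive: yes — every two-step R-path is closed by a direct edge.
Euclidean: no — 1 R 0 and 1 R 3, but not 0 R 3.
Only Euclidean fails.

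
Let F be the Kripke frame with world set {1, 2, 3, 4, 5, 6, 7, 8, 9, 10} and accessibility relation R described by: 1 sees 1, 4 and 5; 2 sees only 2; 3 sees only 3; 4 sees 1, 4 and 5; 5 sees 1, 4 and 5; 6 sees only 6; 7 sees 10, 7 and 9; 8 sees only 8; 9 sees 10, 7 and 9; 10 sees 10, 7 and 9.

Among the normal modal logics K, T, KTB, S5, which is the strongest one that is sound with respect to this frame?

Reflexive (axiom T): yes — every world is R-related to itself.
Symmetric (axiom B): yes — every pair in R has its reverse in R.
Euclidean (axiom 5): yes — any two successors of a common world are R-related.
So F validates K, T, KTB, S5. The strongest is S5.

S5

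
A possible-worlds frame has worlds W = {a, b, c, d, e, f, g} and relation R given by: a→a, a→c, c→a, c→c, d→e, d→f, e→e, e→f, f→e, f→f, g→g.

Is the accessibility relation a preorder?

Reflexive: no — b is not related to itself.
Transitive: yes — every two-step R-path is closed by a direct edge.
So R is not a preorder.

No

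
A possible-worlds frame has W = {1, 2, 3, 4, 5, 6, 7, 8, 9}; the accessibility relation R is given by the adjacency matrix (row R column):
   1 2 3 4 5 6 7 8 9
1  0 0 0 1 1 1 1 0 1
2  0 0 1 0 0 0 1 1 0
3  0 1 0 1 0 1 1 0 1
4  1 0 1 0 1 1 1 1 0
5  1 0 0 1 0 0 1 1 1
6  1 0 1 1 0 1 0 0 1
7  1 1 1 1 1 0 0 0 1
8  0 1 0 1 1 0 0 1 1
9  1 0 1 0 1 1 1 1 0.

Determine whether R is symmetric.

Symmetric: yes — every pair in R has its reverse in R.

Yes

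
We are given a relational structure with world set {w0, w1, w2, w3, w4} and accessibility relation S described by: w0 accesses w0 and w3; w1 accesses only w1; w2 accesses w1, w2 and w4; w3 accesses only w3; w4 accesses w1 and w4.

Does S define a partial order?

Reflexive: yes — every world is S-related to itself.
Transitive: yes — every two-step S-path is closed by a direct edge.
Antisymmetric: yes — no distinct pair is related both ways.
So S is a partial order.

Yes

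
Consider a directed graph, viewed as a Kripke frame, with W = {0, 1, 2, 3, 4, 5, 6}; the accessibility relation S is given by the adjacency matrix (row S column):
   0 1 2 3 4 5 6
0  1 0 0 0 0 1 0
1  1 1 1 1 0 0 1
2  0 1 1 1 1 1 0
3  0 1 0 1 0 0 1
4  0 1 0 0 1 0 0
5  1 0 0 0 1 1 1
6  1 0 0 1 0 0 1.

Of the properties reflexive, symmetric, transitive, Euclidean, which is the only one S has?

reflexive

Reflexive: yes — every world is S-related to itself.
Symmetric: no — 1 S 0 but not 0 S 1.
Transitive: no — 0 S 5 and 5 S 4, but not 0 S 4.
Euclidean: no — 1 S 0 and 1 S 2, but not 0 S 2.
Only reflexive holds.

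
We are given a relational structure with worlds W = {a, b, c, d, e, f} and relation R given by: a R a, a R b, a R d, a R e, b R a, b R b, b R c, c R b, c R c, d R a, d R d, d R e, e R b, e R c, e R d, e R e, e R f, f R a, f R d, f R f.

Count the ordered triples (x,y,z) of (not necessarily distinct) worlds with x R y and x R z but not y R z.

21

Enumerating: (a,b,d), (a,b,e), (a,d,b), (a,e,a), (b,a,c), (b,c,a), (d,e,a), (e,b,d), (e,b,e), (e,b,f), (e,c,d), (e,c,e), … and 9 more.
Total: 21.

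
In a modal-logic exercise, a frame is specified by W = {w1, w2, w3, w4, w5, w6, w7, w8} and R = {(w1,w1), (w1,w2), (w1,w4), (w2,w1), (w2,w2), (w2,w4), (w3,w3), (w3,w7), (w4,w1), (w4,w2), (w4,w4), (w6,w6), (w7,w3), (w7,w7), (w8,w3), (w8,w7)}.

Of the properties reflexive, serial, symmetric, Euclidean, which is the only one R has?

Euclidean

Reflexive: no — w5 is not related to itself.
Serial: no — w5 has no R-successor.
Symmetric: no — w8 R w3 but not w3 R w8.
Euclidean: yes — any two successors of a common world are R-related.
Only Euclidean holds.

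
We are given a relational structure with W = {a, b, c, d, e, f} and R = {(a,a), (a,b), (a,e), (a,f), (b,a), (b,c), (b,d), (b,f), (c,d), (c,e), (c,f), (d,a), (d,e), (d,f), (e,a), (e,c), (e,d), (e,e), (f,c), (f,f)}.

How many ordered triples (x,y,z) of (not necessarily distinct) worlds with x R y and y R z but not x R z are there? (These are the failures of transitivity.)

23

Enumerating: (a,b,c), (a,b,d), (a,e,c), (a,e,d), (a,f,c), (b,a,b), (b,a,e), (b,c,e), (b,d,e), (c,d,a), (c,e,a), (c,e,c), … and 11 more.
Total: 23.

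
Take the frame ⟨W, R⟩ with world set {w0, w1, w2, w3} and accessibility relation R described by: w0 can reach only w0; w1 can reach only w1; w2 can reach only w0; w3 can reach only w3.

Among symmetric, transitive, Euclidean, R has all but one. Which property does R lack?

Symmetric: no — w2 R w0 but not w0 R w2.
Transitive: yes — every two-step R-path is closed by a direct edge.
Euclidean: yes — any two successors of a common world are R-related.
Only symmetric fails.

symmetric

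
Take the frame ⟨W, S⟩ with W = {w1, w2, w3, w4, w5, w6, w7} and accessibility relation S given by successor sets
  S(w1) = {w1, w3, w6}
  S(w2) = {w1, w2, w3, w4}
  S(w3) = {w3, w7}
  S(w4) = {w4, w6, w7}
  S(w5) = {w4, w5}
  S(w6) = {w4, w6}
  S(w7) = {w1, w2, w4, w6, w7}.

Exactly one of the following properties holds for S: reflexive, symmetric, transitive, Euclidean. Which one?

reflexive

Reflexive: yes — every world is S-related to itself.
Symmetric: no — w1 S w3 but not w3 S w1.
Transitive: no — w1 S w3 and w3 S w7, but not w1 S w7.
Euclidean: no — w1 S w3 and w1 S w6, but not w3 S w6.
Only reflexive holds.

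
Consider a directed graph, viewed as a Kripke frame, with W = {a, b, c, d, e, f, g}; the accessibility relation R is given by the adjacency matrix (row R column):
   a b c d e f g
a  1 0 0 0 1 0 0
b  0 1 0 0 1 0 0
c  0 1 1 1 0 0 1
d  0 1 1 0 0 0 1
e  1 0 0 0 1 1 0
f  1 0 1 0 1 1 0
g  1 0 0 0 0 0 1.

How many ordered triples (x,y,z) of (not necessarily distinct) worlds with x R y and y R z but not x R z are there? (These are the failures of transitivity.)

13

Enumerating: (a,e,f), (b,e,a), (b,e,f), (c,b,e), (c,g,a), (d,b,e), (d,c,d), (d,g,a), (e,f,c), (f,c,b), (f,c,d), (f,c,g), (g,a,e).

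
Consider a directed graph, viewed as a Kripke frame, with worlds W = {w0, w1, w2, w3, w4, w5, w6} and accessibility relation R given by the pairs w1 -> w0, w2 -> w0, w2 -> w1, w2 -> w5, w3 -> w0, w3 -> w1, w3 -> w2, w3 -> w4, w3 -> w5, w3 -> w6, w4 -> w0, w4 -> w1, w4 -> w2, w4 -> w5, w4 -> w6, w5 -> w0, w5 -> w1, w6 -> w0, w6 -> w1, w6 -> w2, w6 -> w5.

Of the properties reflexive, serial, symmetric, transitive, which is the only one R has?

transitive

Reflexive: no — w0 is not related to itself.
Serial: no — w0 has no R-successor.
Symmetric: no — w1 R w0 but not w0 R w1.
Transitive: yes — every two-step R-path is closed by a direct edge.
Only transitive holds.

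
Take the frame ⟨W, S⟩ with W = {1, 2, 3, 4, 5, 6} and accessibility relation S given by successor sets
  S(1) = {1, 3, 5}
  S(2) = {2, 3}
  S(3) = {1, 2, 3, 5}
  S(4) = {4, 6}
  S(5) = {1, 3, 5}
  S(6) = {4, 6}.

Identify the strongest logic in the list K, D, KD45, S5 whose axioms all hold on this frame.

Serial (axiom D): yes — every world has a successor (e.g. 1 S 1).
Euclidean (axiom 5): no — 3 S 1 and 3 S 2, but not 1 S 2.
Transitive (axiom 4): no — 1 S 3 and 3 S 2, but not 1 S 2.
Reflexive (axiom T): yes — every world is S-related to itself.
So F validates K, D; KD45 would additionally require S to be Euclidean and transitive. The strongest is D.

D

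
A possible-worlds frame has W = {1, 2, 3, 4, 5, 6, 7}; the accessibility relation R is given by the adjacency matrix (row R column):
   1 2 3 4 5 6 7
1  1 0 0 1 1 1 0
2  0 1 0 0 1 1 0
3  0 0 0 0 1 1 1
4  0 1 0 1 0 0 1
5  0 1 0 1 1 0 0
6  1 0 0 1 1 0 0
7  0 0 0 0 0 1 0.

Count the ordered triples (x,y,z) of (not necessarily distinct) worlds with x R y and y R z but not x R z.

22

Enumerating: (1,4,2), (1,4,7), (1,5,2), (2,5,4), (2,6,1), (2,6,4), (3,5,2), (3,5,4), (3,6,1), (3,6,4), (4,2,5), (4,2,6), … and 10 more.
Total: 22.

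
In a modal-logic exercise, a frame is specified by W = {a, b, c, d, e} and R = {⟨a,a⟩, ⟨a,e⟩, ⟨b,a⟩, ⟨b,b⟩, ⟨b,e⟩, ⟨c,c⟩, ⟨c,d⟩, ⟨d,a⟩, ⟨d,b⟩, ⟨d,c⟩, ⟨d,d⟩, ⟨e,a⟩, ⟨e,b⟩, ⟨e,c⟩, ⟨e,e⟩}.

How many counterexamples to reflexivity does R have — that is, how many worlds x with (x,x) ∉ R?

0

R is reflexive; there are no such worlds.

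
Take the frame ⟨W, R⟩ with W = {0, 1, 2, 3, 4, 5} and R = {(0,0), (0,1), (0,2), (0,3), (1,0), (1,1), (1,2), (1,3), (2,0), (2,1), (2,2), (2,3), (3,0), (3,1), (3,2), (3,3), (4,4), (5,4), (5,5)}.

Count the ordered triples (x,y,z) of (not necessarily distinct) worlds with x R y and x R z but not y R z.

Enumerating: (5,4,5).

1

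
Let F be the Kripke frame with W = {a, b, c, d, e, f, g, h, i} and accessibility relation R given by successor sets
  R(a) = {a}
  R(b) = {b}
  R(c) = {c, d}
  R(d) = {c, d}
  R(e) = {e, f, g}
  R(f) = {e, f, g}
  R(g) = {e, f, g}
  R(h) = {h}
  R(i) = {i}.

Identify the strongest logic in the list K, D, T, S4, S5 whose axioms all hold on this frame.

Serial (axiom D): yes — every world has a successor (e.g. a R a).
Reflexive (axiom T): yes — every world is R-related to itself.
Transitive (axiom 4): yes — every two-step R-path is closed by a direct edge.
Euclidean (axiom 5): yes — any two successors of a common world are R-related.
So F validates K, D, T, S4, S5. The strongest is S5.

S5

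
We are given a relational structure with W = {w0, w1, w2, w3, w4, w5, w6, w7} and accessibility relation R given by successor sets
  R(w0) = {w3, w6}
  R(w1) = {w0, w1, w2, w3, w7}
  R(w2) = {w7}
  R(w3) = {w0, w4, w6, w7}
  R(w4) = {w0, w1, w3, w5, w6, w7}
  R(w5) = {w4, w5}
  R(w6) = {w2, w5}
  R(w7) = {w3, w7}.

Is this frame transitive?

Transitive: no — w0 R w3 and w3 R w4, but not w0 R w4.

No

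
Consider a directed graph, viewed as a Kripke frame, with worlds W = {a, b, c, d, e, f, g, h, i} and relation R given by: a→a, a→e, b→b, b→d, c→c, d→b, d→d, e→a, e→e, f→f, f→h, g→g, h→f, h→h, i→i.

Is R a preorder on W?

Yes

Reflexive: yes — every world is R-related to itself.
Transitive: yes — every two-step R-path is closed by a direct edge.
So R is a preorder.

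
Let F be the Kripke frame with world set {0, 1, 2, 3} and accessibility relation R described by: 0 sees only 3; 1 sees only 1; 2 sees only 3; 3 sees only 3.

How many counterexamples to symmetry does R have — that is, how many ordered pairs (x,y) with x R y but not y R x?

2

Enumerating: (0,3), (2,3).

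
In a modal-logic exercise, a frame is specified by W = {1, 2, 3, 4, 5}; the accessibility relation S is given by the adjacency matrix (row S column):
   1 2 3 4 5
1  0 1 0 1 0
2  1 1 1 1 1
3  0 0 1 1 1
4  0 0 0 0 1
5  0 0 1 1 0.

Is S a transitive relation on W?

No

Transitive: no — 1 S 2 and 2 S 3, but not 1 S 3.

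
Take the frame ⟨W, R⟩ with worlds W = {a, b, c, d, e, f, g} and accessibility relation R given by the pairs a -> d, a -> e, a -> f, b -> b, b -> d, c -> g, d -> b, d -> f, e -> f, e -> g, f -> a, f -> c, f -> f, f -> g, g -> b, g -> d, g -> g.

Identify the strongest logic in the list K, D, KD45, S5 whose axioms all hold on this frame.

D

Serial (axiom D): yes — every world has a successor (e.g. a R d).
Euclidean (axiom 5): no — a R d and a R e, but not d R e.
Transitive (axiom 4): no — a R d and d R b, but not a R b.
Reflexive (axiom T): no — a is not related to itself.
So F validates K, D; KD45 would additionally require R to be Euclidean and transitive. The strongest is D.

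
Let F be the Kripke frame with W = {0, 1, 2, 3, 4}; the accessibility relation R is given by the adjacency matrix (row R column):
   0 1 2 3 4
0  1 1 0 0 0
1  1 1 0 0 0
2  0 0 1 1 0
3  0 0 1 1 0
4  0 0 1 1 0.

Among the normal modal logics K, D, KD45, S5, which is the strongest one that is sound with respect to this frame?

KD45

Serial (axiom D): yes — every world has a successor (e.g. 0 R 0).
Euclidean (axiom 5): yes — any two successors of a common world are R-related.
Transitive (axiom 4): yes — every two-step R-path is closed by a direct edge.
Reflexive (axiom T): no — 4 is not related to itself.
So F validates K, D, KD45; S5 would additionally require R to be reflexive. The strongest is KD45.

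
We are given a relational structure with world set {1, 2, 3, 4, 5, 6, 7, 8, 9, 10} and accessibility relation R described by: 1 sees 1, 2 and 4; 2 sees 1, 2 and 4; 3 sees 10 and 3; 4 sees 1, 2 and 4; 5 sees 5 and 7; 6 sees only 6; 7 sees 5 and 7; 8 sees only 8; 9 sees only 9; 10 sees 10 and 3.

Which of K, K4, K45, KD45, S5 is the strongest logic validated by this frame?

S5

Transitive (axiom 4): yes — every two-step R-path is closed by a direct edge.
Euclidean (axiom 5): yes — any two successors of a common world are R-related.
Serial (axiom D): yes — every world has a successor (e.g. 1 R 1).
Reflexive (axiom T): yes — every world is R-related to itself.
So F validates K, K4, K45, KD45, S5. The strongest is S5.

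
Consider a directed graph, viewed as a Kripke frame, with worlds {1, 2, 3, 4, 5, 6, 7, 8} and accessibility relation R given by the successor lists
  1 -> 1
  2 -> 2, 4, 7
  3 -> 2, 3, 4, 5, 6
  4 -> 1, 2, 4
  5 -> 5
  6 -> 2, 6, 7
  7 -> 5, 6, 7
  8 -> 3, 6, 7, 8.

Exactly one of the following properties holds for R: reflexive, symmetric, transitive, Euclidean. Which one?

Reflexive: yes — every world is R-related to itself.
Symmetric: no — 2 R 7 but not 7 R 2.
Transitive: no — 2 R 4 and 4 R 1, but not 2 R 1.
Euclidean: no — 2 R 4 and 2 R 7, but not 4 R 7.
Only reflexive holds.

reflexive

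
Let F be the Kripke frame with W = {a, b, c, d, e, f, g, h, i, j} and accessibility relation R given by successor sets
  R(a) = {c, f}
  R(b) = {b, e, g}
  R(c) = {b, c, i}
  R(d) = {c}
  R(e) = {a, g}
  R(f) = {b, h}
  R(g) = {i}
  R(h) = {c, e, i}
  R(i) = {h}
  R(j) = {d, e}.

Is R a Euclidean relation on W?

No

Euclidean: no — a R c and a R f, but not c R f.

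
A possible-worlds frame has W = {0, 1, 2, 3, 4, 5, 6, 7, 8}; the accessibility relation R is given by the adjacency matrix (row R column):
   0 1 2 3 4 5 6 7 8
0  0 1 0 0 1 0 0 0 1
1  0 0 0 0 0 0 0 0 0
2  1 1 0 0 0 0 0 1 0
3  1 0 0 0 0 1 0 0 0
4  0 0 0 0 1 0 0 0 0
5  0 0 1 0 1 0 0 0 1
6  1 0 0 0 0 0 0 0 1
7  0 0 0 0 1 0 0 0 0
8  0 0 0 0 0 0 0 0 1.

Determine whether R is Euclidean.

Euclidean: no — 0 R 1 and 0 R 4, but not 1 R 4.

No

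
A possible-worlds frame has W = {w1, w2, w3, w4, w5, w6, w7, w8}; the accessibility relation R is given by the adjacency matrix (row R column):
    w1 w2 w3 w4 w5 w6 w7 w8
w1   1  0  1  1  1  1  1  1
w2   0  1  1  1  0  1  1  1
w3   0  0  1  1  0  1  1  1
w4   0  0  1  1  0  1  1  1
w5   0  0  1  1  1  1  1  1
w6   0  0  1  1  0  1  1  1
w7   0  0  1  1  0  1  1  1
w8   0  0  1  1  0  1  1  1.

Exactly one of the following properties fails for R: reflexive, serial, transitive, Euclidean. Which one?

Euclidean

Reflexive: yes — every world is R-related to itself.
Serial: yes — every world has a successor (e.g. w1 R w1).
Transitive: yes — every two-step R-path is closed by a direct edge.
Euclidean: no — w1 R w3 and w1 R w5, but not w3 R w5.
Only Euclidean fails.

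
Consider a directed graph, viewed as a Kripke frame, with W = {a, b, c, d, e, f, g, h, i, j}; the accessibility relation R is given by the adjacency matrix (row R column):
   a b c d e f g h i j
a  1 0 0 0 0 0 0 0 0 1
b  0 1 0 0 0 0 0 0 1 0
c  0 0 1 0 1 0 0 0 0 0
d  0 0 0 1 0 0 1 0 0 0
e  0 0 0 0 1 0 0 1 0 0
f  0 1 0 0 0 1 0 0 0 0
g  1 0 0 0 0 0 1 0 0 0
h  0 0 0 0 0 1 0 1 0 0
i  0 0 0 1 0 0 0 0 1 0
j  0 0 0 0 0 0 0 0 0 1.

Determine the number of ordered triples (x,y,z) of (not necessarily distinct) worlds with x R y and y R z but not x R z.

Enumerating: (b,i,d), (c,e,h), (d,g,a), (e,h,f), (f,b,i), (g,a,j), (h,f,b), (i,d,g).

8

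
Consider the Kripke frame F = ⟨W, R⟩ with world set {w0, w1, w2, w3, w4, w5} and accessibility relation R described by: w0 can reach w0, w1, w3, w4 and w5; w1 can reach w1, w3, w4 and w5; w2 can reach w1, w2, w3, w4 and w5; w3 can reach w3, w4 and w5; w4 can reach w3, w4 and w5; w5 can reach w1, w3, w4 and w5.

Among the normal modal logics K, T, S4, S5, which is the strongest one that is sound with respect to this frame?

Reflexive (axiom T): yes — every world is R-related to itself.
Transitive (axiom 4): no — w3 R w5 and w5 R w1, but not w3 R w1.
Euclidean (axiom 5): no — w0 R w3 and w0 R w1, but not w3 R w1.
So F validates K, T; S4 would additionally require R to be transitive. The strongest is T.

T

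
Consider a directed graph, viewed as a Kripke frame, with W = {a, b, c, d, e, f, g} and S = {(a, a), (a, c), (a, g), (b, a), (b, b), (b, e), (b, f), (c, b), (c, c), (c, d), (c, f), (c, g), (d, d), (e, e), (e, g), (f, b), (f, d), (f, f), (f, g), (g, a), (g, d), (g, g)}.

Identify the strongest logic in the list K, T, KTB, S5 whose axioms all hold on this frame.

T

Reflexive (axiom T): yes — every world is S-related to itself.
Symmetric (axiom B): no — a S c but not c S a.
Euclidean (axiom 5): no — a S g and a S c, but not g S c.
So F validates K, T; KTB would additionally require S to be symmetric. The strongest is T.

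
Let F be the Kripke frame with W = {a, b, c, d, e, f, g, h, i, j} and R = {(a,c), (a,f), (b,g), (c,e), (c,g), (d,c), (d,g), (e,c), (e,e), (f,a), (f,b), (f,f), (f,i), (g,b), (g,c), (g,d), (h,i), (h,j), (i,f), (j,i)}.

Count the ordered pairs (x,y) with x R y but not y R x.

Enumerating: (a,c), (d,c), (f,b), (h,i), (h,j), (j,i).

6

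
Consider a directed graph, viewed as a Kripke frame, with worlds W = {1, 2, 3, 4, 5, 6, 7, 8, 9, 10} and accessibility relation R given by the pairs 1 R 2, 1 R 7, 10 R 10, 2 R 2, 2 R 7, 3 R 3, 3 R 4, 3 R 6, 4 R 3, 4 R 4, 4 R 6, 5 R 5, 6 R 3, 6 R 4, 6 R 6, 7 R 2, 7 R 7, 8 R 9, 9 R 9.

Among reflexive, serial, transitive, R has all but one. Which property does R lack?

reflexive

Reflexive: no — 1 is not related to itself.
Serial: yes — every world has a successor (e.g. 1 R 2).
Transitive: yes — every two-step R-path is closed by a direct edge.
Only reflexive fails.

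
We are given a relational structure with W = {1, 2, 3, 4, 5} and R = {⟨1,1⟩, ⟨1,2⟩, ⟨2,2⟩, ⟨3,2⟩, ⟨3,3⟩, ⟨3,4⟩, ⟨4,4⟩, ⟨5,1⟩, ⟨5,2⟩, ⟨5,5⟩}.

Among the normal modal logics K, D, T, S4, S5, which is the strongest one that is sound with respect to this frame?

Serial (axiom D): yes — every world has a successor (e.g. 1 R 1).
Reflexive (axiom T): yes — every world is R-related to itself.
Transitive (axiom 4): yes — every two-step R-path is closed by a direct edge.
Euclidean (axiom 5): no — 3 R 2 and 3 R 4, but not 2 R 4.
So F validates K, D, T, S4; S5 would additionally require R to be Euclidean. The strongest is S4.

S4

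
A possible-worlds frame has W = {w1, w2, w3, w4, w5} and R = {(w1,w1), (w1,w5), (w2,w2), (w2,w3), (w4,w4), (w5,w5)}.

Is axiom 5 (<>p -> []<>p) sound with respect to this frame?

No

Axiom 5 corresponds to the accessibility relation being Euclidean.
Euclidean: no — w1 R w5 and w1 R w1, but not w5 R w1.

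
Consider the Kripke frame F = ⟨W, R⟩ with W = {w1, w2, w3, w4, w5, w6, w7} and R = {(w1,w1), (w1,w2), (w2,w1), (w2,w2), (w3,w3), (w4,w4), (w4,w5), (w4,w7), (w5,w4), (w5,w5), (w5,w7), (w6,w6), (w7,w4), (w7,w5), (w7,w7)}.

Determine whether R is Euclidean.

Euclidean: yes — any two successors of a common world are R-related.

Yes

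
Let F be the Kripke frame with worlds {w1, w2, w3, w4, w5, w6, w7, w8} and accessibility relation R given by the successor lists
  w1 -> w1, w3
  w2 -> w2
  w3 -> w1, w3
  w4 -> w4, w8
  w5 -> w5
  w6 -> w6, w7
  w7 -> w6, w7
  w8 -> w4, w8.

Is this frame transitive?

Yes

Transitive: yes — every two-step R-path is closed by a direct edge.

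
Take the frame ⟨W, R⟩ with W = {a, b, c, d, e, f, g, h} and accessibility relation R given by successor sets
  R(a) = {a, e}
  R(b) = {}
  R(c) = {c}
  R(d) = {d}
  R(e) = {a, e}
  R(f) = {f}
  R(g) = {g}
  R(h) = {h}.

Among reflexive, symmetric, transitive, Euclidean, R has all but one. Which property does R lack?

reflexive

Reflexive: no — b is not related to itself.
Symmetric: yes — every pair in R has its reverse in R.
Transitive: yes — every two-step R-path is closed by a direct edge.
Euclidean: yes — any two successors of a common world are R-related.
Only reflexive fails.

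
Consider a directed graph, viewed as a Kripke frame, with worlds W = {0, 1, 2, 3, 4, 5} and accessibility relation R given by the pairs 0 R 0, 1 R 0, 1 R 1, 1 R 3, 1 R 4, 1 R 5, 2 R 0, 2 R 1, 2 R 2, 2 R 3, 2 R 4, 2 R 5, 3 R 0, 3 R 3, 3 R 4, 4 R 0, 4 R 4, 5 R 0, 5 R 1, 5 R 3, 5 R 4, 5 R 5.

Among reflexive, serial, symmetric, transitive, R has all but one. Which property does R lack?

Reflexive: yes — every world is R-related to itself.
Serial: yes — every world has a successor (e.g. 0 R 0).
Symmetric: no — 1 R 0 but not 0 R 1.
Transitive: yes — every two-step R-path is closed by a direct edge.
Only symmetric fails.

symmetric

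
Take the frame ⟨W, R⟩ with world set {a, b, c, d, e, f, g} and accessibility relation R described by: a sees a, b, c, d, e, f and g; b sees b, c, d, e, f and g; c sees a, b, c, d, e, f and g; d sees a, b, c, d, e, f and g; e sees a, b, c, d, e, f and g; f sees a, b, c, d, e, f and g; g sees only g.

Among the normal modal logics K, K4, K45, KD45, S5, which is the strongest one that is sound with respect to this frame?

K

Transitive (axiom 4): no — b R c and c R a, but not b R a.
Euclidean (axiom 5): no — a R g and a R b, but not g R b.
Serial (axiom D): yes — every world has a successor (e.g. a R a).
Reflexive (axiom T): yes — every world is R-related to itself.
So F validates K; K4 would additionally require R to be transitive. The strongest is K.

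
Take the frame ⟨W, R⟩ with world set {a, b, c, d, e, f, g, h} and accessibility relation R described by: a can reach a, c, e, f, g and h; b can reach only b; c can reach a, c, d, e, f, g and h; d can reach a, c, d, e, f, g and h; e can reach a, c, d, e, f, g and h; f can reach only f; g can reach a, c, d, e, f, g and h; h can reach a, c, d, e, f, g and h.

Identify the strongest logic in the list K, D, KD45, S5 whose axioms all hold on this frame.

Serial (axiom D): yes — every world has a successor (e.g. a R a).
Euclidean (axiom 5): no — a R f and a R c, but not f R c.
Transitive (axiom 4): no — a R c and c R d, but not a R d.
Reflexive (axiom T): yes — every world is R-related to itself.
So F validates K, D; KD45 would additionally require R to be Euclidean and transitive. The strongest is D.

D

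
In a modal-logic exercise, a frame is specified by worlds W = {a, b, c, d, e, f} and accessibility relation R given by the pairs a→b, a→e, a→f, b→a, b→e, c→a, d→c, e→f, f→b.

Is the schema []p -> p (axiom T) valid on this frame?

No

By correspondence theory, T is valid on a frame iff R is reflexive.
Reflexive: no — a is not related to itself.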